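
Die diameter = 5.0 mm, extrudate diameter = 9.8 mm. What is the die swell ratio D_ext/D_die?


Die swell ratio = D_extrudate / D_die
= 9.8 / 5.0
= 1.96

Die swell = 1.96


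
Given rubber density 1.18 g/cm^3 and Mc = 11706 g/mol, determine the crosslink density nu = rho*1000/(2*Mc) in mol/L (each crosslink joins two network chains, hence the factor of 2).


nu = rho * 1000 / (2 * Mc)
nu = 1.18 * 1000 / (2 * 11706)
nu = 1180.0 / 23412
nu = 0.0504 mol/L

0.0504 mol/L


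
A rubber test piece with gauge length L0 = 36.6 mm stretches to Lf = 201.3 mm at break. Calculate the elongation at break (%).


Elongation = (Lf - L0) / L0 * 100
= (201.3 - 36.6) / 36.6 * 100
= 164.7 / 36.6 * 100
= 450.0%

450.0%


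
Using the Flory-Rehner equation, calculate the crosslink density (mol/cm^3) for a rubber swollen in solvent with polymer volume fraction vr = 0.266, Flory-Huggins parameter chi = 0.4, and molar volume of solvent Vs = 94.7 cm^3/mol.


ln(1 - vr) = ln(1 - 0.266) = -0.3092
Numerator = -((-0.3092) + 0.266 + 0.4 * 0.266^2) = 0.0149
Denominator = 94.7 * (0.266^(1/3) - 0.266/2) = 48.3086
nu = 0.0149 / 48.3086 = 3.0934e-04 mol/cm^3

3.0934e-04 mol/cm^3


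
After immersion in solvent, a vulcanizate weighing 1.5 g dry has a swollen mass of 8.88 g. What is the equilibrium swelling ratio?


Q = W_swollen / W_dry
Q = 8.88 / 1.5
Q = 5.92

Q = 5.92


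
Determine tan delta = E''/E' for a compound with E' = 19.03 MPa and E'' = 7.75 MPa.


tan delta = E'' / E'
= 7.75 / 19.03
= 0.4073

tan delta = 0.4073


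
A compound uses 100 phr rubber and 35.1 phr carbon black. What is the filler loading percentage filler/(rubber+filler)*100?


Filler % = filler / (rubber + filler) * 100
= 35.1 / (100 + 35.1) * 100
= 35.1 / 135.1 * 100
= 25.98%

25.98%


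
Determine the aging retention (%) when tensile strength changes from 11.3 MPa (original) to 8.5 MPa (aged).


Retention = aged / original * 100
= 8.5 / 11.3 * 100
= 75.2%

75.2%


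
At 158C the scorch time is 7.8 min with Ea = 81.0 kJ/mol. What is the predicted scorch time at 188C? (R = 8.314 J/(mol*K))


Convert temperatures: T1 = 158 + 273.15 = 431.15 K, T2 = 188 + 273.15 = 461.15 K
ts2_new = 7.8 * exp(81000 / 8.314 * (1/461.15 - 1/431.15))
1/T2 - 1/T1 = -1.5089e-04
ts2_new = 1.79 min

1.79 min


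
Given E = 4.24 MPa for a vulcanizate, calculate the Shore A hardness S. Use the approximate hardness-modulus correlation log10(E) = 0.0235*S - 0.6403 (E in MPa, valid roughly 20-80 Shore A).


log10(E) = 0.0235*S - 0.6403  =>  S = (log10(E) + 0.6403) / 0.0235
log10(4.24) = 0.627366
S = (0.627366 + 0.6403) / 0.0235 = 1.267666 / 0.0235
S = 53.9

Shore A = 53.9


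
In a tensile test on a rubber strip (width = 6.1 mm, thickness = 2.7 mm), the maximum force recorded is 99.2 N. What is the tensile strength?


Area = width * thickness = 6.1 * 2.7 = 16.47 mm^2
TS = force / area = 99.2 / 16.47 = 6.02 MPa

6.02 MPa


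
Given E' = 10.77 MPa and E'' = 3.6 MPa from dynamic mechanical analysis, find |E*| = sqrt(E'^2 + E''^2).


|E*| = sqrt(E'^2 + E''^2)
= sqrt(10.77^2 + 3.6^2)
= sqrt(115.9929 + 12.9600)
= 11.356 MPa

11.356 MPa


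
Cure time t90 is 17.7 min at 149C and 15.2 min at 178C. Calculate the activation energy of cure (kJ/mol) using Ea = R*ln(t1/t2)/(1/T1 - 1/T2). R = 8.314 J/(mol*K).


T1 = 422.15 K, T2 = 451.15 K
1/T1 - 1/T2 = 1.5227e-04
ln(t1/t2) = ln(17.7/15.2) = 0.1523
Ea = 8.314 * 0.1523 / 1.5227e-04 = 8314.0355 J/mol
Ea = 8.31 kJ/mol

8.31 kJ/mol


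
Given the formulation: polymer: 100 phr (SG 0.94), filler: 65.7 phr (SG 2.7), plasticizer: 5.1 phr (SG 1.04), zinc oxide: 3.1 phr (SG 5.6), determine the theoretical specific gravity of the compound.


Sum of weights = 173.9
Volume contributions:
  polymer: 100/0.94 = 106.3830
  filler: 65.7/2.7 = 24.3333
  plasticizer: 5.1/1.04 = 4.9038
  zinc oxide: 3.1/5.6 = 0.5536
Sum of volumes = 136.1737
SG = 173.9 / 136.1737 = 1.277

SG = 1.277


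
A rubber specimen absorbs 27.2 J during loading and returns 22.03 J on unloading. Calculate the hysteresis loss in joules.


Hysteresis loss = loading - unloading
= 27.2 - 22.03
= 5.17 J

5.17 J


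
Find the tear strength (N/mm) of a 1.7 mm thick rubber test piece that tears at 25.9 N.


Tear strength = force / thickness
= 25.9 / 1.7
= 15.24 N/mm

15.24 N/mm


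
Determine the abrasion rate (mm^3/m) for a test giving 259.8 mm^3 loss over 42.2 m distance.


Rate = volume_loss / distance
= 259.8 / 42.2
= 6.156 mm^3/m

6.156 mm^3/m


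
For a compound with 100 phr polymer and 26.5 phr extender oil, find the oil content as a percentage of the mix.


Oil % = oil / (100 + oil) * 100
= 26.5 / (100 + 26.5) * 100
= 26.5 / 126.5 * 100
= 20.95%

20.95%


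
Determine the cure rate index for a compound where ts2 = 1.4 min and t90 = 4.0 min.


CRI = 100 / (t90 - ts2)
= 100 / (4.0 - 1.4)
= 100 / 2.6
= 38.46 min^-1

38.46 min^-1


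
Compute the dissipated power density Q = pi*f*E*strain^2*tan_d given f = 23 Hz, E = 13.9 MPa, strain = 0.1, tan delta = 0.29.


Q = pi * f * E * strain^2 * tan_d
= pi * 23 * 13.9 * 0.1^2 * 0.29
= pi * 23 * 13.9 * 0.0100 * 0.29
= 2.9127

Q = 2.9127


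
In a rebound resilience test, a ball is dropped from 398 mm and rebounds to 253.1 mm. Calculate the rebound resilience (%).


Resilience = h_rebound / h_drop * 100
= 253.1 / 398 * 100
= 63.6%

63.6%


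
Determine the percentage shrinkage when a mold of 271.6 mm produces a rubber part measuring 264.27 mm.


Shrinkage = (mold - part) / mold * 100
= (271.6 - 264.27) / 271.6 * 100
= 7.33 / 271.6 * 100
= 2.7%

2.7%


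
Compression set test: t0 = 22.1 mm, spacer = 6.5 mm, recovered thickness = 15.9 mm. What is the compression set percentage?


CS = (t0 - recovered) / (t0 - ts) * 100
= (22.1 - 15.9) / (22.1 - 6.5) * 100
= 6.2 / 15.6 * 100
= 39.7%

39.7%


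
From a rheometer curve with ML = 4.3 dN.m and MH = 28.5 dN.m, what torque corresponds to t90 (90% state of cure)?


M90 = ML + 0.9 * (MH - ML)
M90 = 4.3 + 0.9 * (28.5 - 4.3)
M90 = 4.3 + 0.9 * 24.2
M90 = 26.08 dN.m

26.08 dN.m


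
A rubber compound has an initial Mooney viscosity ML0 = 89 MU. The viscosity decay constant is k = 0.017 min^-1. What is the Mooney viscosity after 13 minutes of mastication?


ML = ML0 * exp(-k * t)
ML = 89 * exp(-0.017 * 13)
ML = 89 * 0.8017
ML = 71.35 MU

71.35 MU


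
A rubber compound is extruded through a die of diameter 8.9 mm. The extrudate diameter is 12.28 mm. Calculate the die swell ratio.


Die swell ratio = D_extrudate / D_die
= 12.28 / 8.9
= 1.38

Die swell = 1.38


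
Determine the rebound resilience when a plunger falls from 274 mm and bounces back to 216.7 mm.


Resilience = h_rebound / h_drop * 100
= 216.7 / 274 * 100
= 79.1%

79.1%


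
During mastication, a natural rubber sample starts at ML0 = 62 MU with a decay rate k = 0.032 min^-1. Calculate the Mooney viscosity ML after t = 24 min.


ML = ML0 * exp(-k * t)
ML = 62 * exp(-0.032 * 24)
ML = 62 * 0.4639
ML = 28.76 MU

28.76 MU


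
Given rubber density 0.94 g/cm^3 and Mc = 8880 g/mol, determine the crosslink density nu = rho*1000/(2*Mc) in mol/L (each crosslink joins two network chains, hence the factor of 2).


nu = rho * 1000 / (2 * Mc)
nu = 0.94 * 1000 / (2 * 8880)
nu = 940.0 / 17760
nu = 0.0529 mol/L

0.0529 mol/L


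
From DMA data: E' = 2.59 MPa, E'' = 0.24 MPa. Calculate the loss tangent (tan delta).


tan delta = E'' / E'
= 0.24 / 2.59
= 0.0927

tan delta = 0.0927


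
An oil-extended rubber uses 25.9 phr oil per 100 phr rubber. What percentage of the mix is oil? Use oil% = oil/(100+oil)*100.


Oil % = oil / (100 + oil) * 100
= 25.9 / (100 + 25.9) * 100
= 25.9 / 125.9 * 100
= 20.57%

20.57%


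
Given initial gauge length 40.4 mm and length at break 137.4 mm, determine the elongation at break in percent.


Elongation = (Lf - L0) / L0 * 100
= (137.4 - 40.4) / 40.4 * 100
= 97.0 / 40.4 * 100
= 240.1%

240.1%


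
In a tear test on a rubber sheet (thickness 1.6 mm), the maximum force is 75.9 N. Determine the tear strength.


Tear strength = force / thickness
= 75.9 / 1.6
= 47.44 N/mm

47.44 N/mm


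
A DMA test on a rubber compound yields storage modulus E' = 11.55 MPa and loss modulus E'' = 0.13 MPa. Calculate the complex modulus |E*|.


|E*| = sqrt(E'^2 + E''^2)
= sqrt(11.55^2 + 0.13^2)
= sqrt(133.4025 + 0.0169)
= 11.551 MPa

11.551 MPa


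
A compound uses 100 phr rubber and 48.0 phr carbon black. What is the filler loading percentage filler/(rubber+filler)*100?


Filler % = filler / (rubber + filler) * 100
= 48.0 / (100 + 48.0) * 100
= 48.0 / 148.0 * 100
= 32.43%

32.43%


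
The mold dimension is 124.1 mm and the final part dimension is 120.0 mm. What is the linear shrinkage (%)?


Shrinkage = (mold - part) / mold * 100
= (124.1 - 120.0) / 124.1 * 100
= 4.1 / 124.1 * 100
= 3.3%

3.3%


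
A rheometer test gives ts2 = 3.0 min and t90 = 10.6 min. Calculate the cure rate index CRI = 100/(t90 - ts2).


CRI = 100 / (t90 - ts2)
= 100 / (10.6 - 3.0)
= 100 / 7.6
= 13.16 min^-1

13.16 min^-1


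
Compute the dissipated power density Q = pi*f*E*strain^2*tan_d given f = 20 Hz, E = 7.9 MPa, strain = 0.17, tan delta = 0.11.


Q = pi * f * E * strain^2 * tan_d
= pi * 20 * 7.9 * 0.17^2 * 0.11
= pi * 20 * 7.9 * 0.0289 * 0.11
= 1.5780

Q = 1.5780


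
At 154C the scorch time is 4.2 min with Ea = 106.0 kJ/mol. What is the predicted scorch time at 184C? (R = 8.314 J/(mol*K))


Convert temperatures: T1 = 154 + 273.15 = 427.15 K, T2 = 184 + 273.15 = 457.15 K
ts2_new = 4.2 * exp(106000 / 8.314 * (1/457.15 - 1/427.15))
1/T2 - 1/T1 = -1.5363e-04
ts2_new = 0.59 min

0.59 min


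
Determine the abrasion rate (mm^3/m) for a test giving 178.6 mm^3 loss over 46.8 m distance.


Rate = volume_loss / distance
= 178.6 / 46.8
= 3.816 mm^3/m

3.816 mm^3/m


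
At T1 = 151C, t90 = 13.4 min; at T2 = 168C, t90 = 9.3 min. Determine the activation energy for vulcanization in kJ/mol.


T1 = 424.15 K, T2 = 441.15 K
1/T1 - 1/T2 = 9.0854e-05
ln(t1/t2) = ln(13.4/9.3) = 0.3652
Ea = 8.314 * 0.3652 / 9.0854e-05 = 33423.0095 J/mol
Ea = 33.42 kJ/mol

33.42 kJ/mol


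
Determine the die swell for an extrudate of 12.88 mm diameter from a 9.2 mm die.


Die swell ratio = D_extrudate / D_die
= 12.88 / 9.2
= 1.4

Die swell = 1.4


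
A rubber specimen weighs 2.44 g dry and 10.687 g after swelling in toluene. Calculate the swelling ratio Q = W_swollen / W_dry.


Q = W_swollen / W_dry
Q = 10.687 / 2.44
Q = 4.38

Q = 4.38


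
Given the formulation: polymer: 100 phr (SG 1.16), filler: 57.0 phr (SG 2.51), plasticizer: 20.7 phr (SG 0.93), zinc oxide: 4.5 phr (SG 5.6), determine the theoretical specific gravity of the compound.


Sum of weights = 182.2
Volume contributions:
  polymer: 100/1.16 = 86.2069
  filler: 57.0/2.51 = 22.7092
  plasticizer: 20.7/0.93 = 22.2581
  zinc oxide: 4.5/5.6 = 0.8036
Sum of volumes = 131.9777
SG = 182.2 / 131.9777 = 1.381

SG = 1.381


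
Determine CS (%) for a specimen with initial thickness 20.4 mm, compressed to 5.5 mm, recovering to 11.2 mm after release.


CS = (t0 - recovered) / (t0 - ts) * 100
= (20.4 - 11.2) / (20.4 - 5.5) * 100
= 9.2 / 14.9 * 100
= 61.7%

61.7%


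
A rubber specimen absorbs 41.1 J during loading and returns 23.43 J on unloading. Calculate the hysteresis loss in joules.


Hysteresis loss = loading - unloading
= 41.1 - 23.43
= 17.67 J

17.67 J


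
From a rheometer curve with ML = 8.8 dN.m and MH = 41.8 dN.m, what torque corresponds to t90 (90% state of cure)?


M90 = ML + 0.9 * (MH - ML)
M90 = 8.8 + 0.9 * (41.8 - 8.8)
M90 = 8.8 + 0.9 * 33.0
M90 = 38.5 dN.m

38.5 dN.m


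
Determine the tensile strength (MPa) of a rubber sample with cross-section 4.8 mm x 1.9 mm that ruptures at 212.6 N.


Area = width * thickness = 4.8 * 1.9 = 9.12 mm^2
TS = force / area = 212.6 / 9.12 = 23.31 MPa

23.31 MPa


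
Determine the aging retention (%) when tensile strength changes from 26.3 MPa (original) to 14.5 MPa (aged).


Retention = aged / original * 100
= 14.5 / 26.3 * 100
= 55.1%

55.1%


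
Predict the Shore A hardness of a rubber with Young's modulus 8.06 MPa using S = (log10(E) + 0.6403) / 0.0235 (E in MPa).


log10(E) = 0.0235*S - 0.6403  =>  S = (log10(E) + 0.6403) / 0.0235
log10(8.06) = 0.906335
S = (0.906335 + 0.6403) / 0.0235 = 1.546635 / 0.0235
S = 65.8

Shore A = 65.8


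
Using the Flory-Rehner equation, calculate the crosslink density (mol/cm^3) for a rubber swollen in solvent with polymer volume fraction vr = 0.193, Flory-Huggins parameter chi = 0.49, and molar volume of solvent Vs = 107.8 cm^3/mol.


ln(1 - vr) = ln(1 - 0.193) = -0.2144
Numerator = -((-0.2144) + 0.193 + 0.49 * 0.193^2) = 0.0032
Denominator = 107.8 * (0.193^(1/3) - 0.193/2) = 51.8949
nu = 0.0032 / 51.8949 = 6.1270e-05 mol/cm^3

6.1270e-05 mol/cm^3


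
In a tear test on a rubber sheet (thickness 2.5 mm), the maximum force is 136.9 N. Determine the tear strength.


Tear strength = force / thickness
= 136.9 / 2.5
= 54.76 N/mm

54.76 N/mm


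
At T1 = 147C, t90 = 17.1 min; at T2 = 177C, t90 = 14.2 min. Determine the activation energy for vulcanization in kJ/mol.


T1 = 420.15 K, T2 = 450.15 K
1/T1 - 1/T2 = 1.5862e-04
ln(t1/t2) = ln(17.1/14.2) = 0.1858
Ea = 8.314 * 0.1858 / 1.5862e-04 = 9740.5034 J/mol
Ea = 9.74 kJ/mol

9.74 kJ/mol


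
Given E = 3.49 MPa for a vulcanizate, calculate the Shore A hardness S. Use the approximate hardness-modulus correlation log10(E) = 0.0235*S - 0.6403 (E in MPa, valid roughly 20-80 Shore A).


log10(E) = 0.0235*S - 0.6403  =>  S = (log10(E) + 0.6403) / 0.0235
log10(3.49) = 0.542825
S = (0.542825 + 0.6403) / 0.0235 = 1.183125 / 0.0235
S = 50.3

Shore A = 50.3


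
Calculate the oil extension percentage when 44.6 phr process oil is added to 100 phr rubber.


Oil % = oil / (100 + oil) * 100
= 44.6 / (100 + 44.6) * 100
= 44.6 / 144.6 * 100
= 30.84%

30.84%


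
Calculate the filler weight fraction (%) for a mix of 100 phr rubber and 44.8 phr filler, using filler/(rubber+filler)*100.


Filler % = filler / (rubber + filler) * 100
= 44.8 / (100 + 44.8) * 100
= 44.8 / 144.8 * 100
= 30.94%

30.94%


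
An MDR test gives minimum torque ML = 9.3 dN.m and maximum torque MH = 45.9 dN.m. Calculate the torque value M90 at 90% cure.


M90 = ML + 0.9 * (MH - ML)
M90 = 9.3 + 0.9 * (45.9 - 9.3)
M90 = 9.3 + 0.9 * 36.6
M90 = 42.24 dN.m

42.24 dN.m


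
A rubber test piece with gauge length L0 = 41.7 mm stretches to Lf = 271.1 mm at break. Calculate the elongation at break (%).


Elongation = (Lf - L0) / L0 * 100
= (271.1 - 41.7) / 41.7 * 100
= 229.4 / 41.7 * 100
= 550.1%

550.1%


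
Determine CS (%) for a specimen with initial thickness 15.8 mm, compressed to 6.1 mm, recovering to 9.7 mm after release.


CS = (t0 - recovered) / (t0 - ts) * 100
= (15.8 - 9.7) / (15.8 - 6.1) * 100
= 6.1 / 9.7 * 100
= 62.9%

62.9%


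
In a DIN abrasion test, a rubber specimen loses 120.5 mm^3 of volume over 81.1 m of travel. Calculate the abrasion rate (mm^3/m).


Rate = volume_loss / distance
= 120.5 / 81.1
= 1.486 mm^3/m

1.486 mm^3/m


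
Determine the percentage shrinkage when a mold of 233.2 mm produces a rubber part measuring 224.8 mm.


Shrinkage = (mold - part) / mold * 100
= (233.2 - 224.8) / 233.2 * 100
= 8.4 / 233.2 * 100
= 3.6%

3.6%


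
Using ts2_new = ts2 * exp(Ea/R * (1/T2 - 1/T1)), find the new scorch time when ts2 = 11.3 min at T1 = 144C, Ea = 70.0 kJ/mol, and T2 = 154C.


Convert temperatures: T1 = 144 + 273.15 = 417.15 K, T2 = 154 + 273.15 = 427.15 K
ts2_new = 11.3 * exp(70000 / 8.314 * (1/427.15 - 1/417.15))
1/T2 - 1/T1 = -5.6121e-05
ts2_new = 7.04 min

7.04 min


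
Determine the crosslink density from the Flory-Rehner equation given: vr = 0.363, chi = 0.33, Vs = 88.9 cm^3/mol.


ln(1 - vr) = ln(1 - 0.363) = -0.4510
Numerator = -((-0.4510) + 0.363 + 0.33 * 0.363^2) = 0.0445
Denominator = 88.9 * (0.363^(1/3) - 0.363/2) = 47.2814
nu = 0.0445 / 47.2814 = 9.4121e-04 mol/cm^3

9.4121e-04 mol/cm^3


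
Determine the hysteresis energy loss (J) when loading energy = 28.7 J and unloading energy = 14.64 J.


Hysteresis loss = loading - unloading
= 28.7 - 14.64
= 14.06 J

14.06 J


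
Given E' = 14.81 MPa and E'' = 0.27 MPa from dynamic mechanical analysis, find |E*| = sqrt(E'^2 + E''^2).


|E*| = sqrt(E'^2 + E''^2)
= sqrt(14.81^2 + 0.27^2)
= sqrt(219.3361 + 0.0729)
= 14.812 MPa

14.812 MPa


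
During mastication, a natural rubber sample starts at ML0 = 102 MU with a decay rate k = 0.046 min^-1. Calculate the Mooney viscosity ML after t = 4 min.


ML = ML0 * exp(-k * t)
ML = 102 * exp(-0.046 * 4)
ML = 102 * 0.8319
ML = 84.86 MU

84.86 MU


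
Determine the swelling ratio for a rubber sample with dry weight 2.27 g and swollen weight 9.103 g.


Q = W_swollen / W_dry
Q = 9.103 / 2.27
Q = 4.01

Q = 4.01


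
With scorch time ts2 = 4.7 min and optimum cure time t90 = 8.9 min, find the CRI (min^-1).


CRI = 100 / (t90 - ts2)
= 100 / (8.9 - 4.7)
= 100 / 4.2
= 23.81 min^-1

23.81 min^-1


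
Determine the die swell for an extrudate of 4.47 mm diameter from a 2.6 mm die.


Die swell ratio = D_extrudate / D_die
= 4.47 / 2.6
= 1.719

Die swell = 1.719


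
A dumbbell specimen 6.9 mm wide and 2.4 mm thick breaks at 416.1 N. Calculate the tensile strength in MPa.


Area = width * thickness = 6.9 * 2.4 = 16.56 mm^2
TS = force / area = 416.1 / 16.56 = 25.13 MPa

25.13 MPa


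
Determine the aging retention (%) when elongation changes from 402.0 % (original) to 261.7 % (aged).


Retention = aged / original * 100
= 261.7 / 402.0 * 100
= 65.1%

65.1%


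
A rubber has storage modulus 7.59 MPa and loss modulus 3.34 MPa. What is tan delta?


tan delta = E'' / E'
= 3.34 / 7.59
= 0.4401

tan delta = 0.4401


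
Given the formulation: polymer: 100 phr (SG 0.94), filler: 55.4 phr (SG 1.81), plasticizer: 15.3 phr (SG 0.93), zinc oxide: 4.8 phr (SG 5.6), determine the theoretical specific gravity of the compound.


Sum of weights = 175.5
Volume contributions:
  polymer: 100/0.94 = 106.3830
  filler: 55.4/1.81 = 30.6077
  plasticizer: 15.3/0.93 = 16.4516
  zinc oxide: 4.8/5.6 = 0.8571
Sum of volumes = 154.2995
SG = 175.5 / 154.2995 = 1.137

SG = 1.137


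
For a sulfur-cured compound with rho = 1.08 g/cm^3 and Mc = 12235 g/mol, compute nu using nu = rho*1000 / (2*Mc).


nu = rho * 1000 / (2 * Mc)
nu = 1.08 * 1000 / (2 * 12235)
nu = 1080.0 / 24470
nu = 0.0441 mol/L

0.0441 mol/L


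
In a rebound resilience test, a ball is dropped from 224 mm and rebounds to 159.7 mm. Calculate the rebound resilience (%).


Resilience = h_rebound / h_drop * 100
= 159.7 / 224 * 100
= 71.3%

71.3%


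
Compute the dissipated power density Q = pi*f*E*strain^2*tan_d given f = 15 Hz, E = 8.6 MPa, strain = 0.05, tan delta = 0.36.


Q = pi * f * E * strain^2 * tan_d
= pi * 15 * 8.6 * 0.05^2 * 0.36
= pi * 15 * 8.6 * 0.0025 * 0.36
= 0.3647

Q = 0.3647


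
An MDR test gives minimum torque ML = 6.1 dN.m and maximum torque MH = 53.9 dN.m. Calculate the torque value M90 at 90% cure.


M90 = ML + 0.9 * (MH - ML)
M90 = 6.1 + 0.9 * (53.9 - 6.1)
M90 = 6.1 + 0.9 * 47.8
M90 = 49.12 dN.m

49.12 dN.m


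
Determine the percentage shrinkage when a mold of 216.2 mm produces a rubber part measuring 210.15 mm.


Shrinkage = (mold - part) / mold * 100
= (216.2 - 210.15) / 216.2 * 100
= 6.05 / 216.2 * 100
= 2.8%

2.8%


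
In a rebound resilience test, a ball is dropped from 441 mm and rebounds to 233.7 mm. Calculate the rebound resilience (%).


Resilience = h_rebound / h_drop * 100
= 233.7 / 441 * 100
= 53.0%

53.0%


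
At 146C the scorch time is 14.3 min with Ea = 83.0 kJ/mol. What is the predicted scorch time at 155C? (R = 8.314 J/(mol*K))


Convert temperatures: T1 = 146 + 273.15 = 419.15 K, T2 = 155 + 273.15 = 428.15 K
ts2_new = 14.3 * exp(83000 / 8.314 * (1/428.15 - 1/419.15))
1/T2 - 1/T1 = -5.0151e-05
ts2_new = 8.67 min

8.67 min


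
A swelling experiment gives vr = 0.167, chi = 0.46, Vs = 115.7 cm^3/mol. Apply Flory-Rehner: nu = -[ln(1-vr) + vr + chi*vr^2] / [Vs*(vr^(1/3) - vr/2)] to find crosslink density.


ln(1 - vr) = ln(1 - 0.167) = -0.1827
Numerator = -((-0.1827) + 0.167 + 0.46 * 0.167^2) = 0.0029
Denominator = 115.7 * (0.167^(1/3) - 0.167/2) = 54.0536
nu = 0.0029 / 54.0536 = 5.3515e-05 mol/cm^3

5.3515e-05 mol/cm^3


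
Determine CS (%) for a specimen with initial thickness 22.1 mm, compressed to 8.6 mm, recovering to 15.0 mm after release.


CS = (t0 - recovered) / (t0 - ts) * 100
= (22.1 - 15.0) / (22.1 - 8.6) * 100
= 7.1 / 13.5 * 100
= 52.6%

52.6%


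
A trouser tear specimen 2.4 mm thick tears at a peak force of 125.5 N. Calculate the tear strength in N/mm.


Tear strength = force / thickness
= 125.5 / 2.4
= 52.29 N/mm

52.29 N/mm


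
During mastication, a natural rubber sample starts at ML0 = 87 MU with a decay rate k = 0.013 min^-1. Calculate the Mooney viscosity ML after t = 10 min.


ML = ML0 * exp(-k * t)
ML = 87 * exp(-0.013 * 10)
ML = 87 * 0.8781
ML = 76.39 MU

76.39 MU


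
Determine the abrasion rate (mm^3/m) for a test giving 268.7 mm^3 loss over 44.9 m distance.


Rate = volume_loss / distance
= 268.7 / 44.9
= 5.984 mm^3/m

5.984 mm^3/m


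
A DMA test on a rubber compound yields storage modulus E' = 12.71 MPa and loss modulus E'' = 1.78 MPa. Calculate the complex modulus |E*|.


|E*| = sqrt(E'^2 + E''^2)
= sqrt(12.71^2 + 1.78^2)
= sqrt(161.5441 + 3.1684)
= 12.834 MPa

12.834 MPa


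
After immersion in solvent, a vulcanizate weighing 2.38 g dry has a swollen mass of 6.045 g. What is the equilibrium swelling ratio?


Q = W_swollen / W_dry
Q = 6.045 / 2.38
Q = 2.54

Q = 2.54


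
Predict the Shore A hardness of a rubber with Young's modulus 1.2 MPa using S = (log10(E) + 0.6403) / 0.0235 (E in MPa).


log10(E) = 0.0235*S - 0.6403  =>  S = (log10(E) + 0.6403) / 0.0235
log10(1.2) = 0.079181
S = (0.079181 + 0.6403) / 0.0235 = 0.719481 / 0.0235
S = 30.6

Shore A = 30.6


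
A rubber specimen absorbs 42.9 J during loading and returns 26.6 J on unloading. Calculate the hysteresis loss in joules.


Hysteresis loss = loading - unloading
= 42.9 - 26.6
= 16.3 J

16.3 J


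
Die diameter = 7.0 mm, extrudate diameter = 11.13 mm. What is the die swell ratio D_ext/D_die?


Die swell ratio = D_extrudate / D_die
= 11.13 / 7.0
= 1.59

Die swell = 1.59


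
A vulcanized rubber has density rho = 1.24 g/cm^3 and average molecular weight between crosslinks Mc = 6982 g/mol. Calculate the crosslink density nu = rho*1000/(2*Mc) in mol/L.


nu = rho * 1000 / (2 * Mc)
nu = 1.24 * 1000 / (2 * 6982)
nu = 1240.0 / 13964
nu = 0.0888 mol/L

0.0888 mol/L


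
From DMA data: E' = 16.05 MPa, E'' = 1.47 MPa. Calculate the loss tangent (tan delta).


tan delta = E'' / E'
= 1.47 / 16.05
= 0.0916

tan delta = 0.0916


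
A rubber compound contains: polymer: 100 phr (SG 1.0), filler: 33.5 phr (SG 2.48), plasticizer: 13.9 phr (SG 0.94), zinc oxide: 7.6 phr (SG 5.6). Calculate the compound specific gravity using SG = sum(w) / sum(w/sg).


Sum of weights = 155.0
Volume contributions:
  polymer: 100/1.0 = 100.0000
  filler: 33.5/2.48 = 13.5081
  plasticizer: 13.9/0.94 = 14.7872
  zinc oxide: 7.6/5.6 = 1.3571
Sum of volumes = 129.6524
SG = 155.0 / 129.6524 = 1.196

SG = 1.196


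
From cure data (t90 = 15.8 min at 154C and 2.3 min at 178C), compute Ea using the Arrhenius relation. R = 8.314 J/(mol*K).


T1 = 427.15 K, T2 = 451.15 K
1/T1 - 1/T2 = 1.2454e-04
ln(t1/t2) = ln(15.8/2.3) = 1.9271
Ea = 8.314 * 1.9271 / 1.2454e-04 = 128648.4584 J/mol
Ea = 128.65 kJ/mol

128.65 kJ/mol


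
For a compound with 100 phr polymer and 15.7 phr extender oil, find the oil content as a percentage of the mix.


Oil % = oil / (100 + oil) * 100
= 15.7 / (100 + 15.7) * 100
= 15.7 / 115.7 * 100
= 13.57%

13.57%


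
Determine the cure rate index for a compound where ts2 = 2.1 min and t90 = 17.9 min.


CRI = 100 / (t90 - ts2)
= 100 / (17.9 - 2.1)
= 100 / 15.8
= 6.33 min^-1

6.33 min^-1


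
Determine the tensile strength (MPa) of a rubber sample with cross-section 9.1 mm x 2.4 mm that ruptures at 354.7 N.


Area = width * thickness = 9.1 * 2.4 = 21.84 mm^2
TS = force / area = 354.7 / 21.84 = 16.24 MPa

16.24 MPa


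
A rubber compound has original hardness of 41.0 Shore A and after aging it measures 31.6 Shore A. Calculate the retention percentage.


Retention = aged / original * 100
= 31.6 / 41.0 * 100
= 77.1%

77.1%


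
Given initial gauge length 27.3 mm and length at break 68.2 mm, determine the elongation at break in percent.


Elongation = (Lf - L0) / L0 * 100
= (68.2 - 27.3) / 27.3 * 100
= 40.9 / 27.3 * 100
= 149.8%

149.8%


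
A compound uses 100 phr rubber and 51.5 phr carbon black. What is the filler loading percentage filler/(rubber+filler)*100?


Filler % = filler / (rubber + filler) * 100
= 51.5 / (100 + 51.5) * 100
= 51.5 / 151.5 * 100
= 33.99%

33.99%


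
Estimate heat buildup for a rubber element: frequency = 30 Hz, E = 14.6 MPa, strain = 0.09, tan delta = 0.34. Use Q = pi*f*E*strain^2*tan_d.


Q = pi * f * E * strain^2 * tan_d
= pi * 30 * 14.6 * 0.09^2 * 0.34
= pi * 30 * 14.6 * 0.0081 * 0.34
= 3.7896

Q = 3.7896


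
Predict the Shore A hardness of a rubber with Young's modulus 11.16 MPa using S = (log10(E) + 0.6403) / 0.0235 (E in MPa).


log10(E) = 0.0235*S - 0.6403  =>  S = (log10(E) + 0.6403) / 0.0235
log10(11.16) = 1.047664
S = (1.047664 + 0.6403) / 0.0235 = 1.687964 / 0.0235
S = 71.8

Shore A = 71.8


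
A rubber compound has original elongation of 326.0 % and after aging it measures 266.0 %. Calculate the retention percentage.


Retention = aged / original * 100
= 266.0 / 326.0 * 100
= 81.6%

81.6%


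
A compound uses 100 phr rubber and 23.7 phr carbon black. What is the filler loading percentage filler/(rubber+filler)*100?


Filler % = filler / (rubber + filler) * 100
= 23.7 / (100 + 23.7) * 100
= 23.7 / 123.7 * 100
= 19.16%

19.16%


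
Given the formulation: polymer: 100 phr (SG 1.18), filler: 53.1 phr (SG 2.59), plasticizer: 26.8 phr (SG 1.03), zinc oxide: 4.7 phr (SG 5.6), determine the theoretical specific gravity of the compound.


Sum of weights = 184.6
Volume contributions:
  polymer: 100/1.18 = 84.7458
  filler: 53.1/2.59 = 20.5019
  plasticizer: 26.8/1.03 = 26.0194
  zinc oxide: 4.7/5.6 = 0.8393
Sum of volumes = 132.1064
SG = 184.6 / 132.1064 = 1.397

SG = 1.397


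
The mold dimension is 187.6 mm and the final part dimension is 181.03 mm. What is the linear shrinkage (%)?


Shrinkage = (mold - part) / mold * 100
= (187.6 - 181.03) / 187.6 * 100
= 6.57 / 187.6 * 100
= 3.5%

3.5%


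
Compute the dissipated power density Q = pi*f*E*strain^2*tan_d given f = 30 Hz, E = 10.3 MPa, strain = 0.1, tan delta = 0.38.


Q = pi * f * E * strain^2 * tan_d
= pi * 30 * 10.3 * 0.1^2 * 0.38
= pi * 30 * 10.3 * 0.0100 * 0.38
= 3.6889

Q = 3.6889


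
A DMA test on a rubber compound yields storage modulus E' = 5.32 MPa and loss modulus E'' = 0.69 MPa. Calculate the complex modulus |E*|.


|E*| = sqrt(E'^2 + E''^2)
= sqrt(5.32^2 + 0.69^2)
= sqrt(28.3024 + 0.4761)
= 5.365 MPa

5.365 MPa


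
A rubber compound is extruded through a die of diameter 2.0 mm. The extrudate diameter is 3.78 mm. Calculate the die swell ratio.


Die swell ratio = D_extrudate / D_die
= 3.78 / 2.0
= 1.89

Die swell = 1.89


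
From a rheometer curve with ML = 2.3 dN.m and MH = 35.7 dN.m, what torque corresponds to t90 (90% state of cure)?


M90 = ML + 0.9 * (MH - ML)
M90 = 2.3 + 0.9 * (35.7 - 2.3)
M90 = 2.3 + 0.9 * 33.4
M90 = 32.36 dN.m

32.36 dN.m


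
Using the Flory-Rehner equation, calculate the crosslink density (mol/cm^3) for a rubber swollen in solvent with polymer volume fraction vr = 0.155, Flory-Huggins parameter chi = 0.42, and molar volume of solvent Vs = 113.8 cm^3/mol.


ln(1 - vr) = ln(1 - 0.155) = -0.1684
Numerator = -((-0.1684) + 0.155 + 0.42 * 0.155^2) = 0.0033
Denominator = 113.8 * (0.155^(1/3) - 0.155/2) = 52.3103
nu = 0.0033 / 52.3103 = 6.3623e-05 mol/cm^3

6.3623e-05 mol/cm^3


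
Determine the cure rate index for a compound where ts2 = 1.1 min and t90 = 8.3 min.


CRI = 100 / (t90 - ts2)
= 100 / (8.3 - 1.1)
= 100 / 7.2
= 13.89 min^-1

13.89 min^-1


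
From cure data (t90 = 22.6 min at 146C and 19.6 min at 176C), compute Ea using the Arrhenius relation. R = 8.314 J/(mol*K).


T1 = 419.15 K, T2 = 449.15 K
1/T1 - 1/T2 = 1.5935e-04
ln(t1/t2) = ln(22.6/19.6) = 0.1424
Ea = 8.314 * 0.1424 / 1.5935e-04 = 7430.5619 J/mol
Ea = 7.43 kJ/mol

7.43 kJ/mol


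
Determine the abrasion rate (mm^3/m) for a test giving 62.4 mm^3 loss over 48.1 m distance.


Rate = volume_loss / distance
= 62.4 / 48.1
= 1.297 mm^3/m

1.297 mm^3/m


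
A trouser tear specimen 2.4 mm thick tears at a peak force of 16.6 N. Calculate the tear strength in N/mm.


Tear strength = force / thickness
= 16.6 / 2.4
= 6.92 N/mm

6.92 N/mm


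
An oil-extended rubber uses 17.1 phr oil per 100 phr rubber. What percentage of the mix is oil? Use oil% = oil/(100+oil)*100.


Oil % = oil / (100 + oil) * 100
= 17.1 / (100 + 17.1) * 100
= 17.1 / 117.1 * 100
= 14.6%

14.6%


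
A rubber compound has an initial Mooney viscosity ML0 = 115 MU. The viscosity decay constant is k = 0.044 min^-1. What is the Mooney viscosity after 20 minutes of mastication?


ML = ML0 * exp(-k * t)
ML = 115 * exp(-0.044 * 20)
ML = 115 * 0.4148
ML = 47.7 MU

47.7 MU


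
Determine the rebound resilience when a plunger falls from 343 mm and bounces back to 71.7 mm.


Resilience = h_rebound / h_drop * 100
= 71.7 / 343 * 100
= 20.9%

20.9%


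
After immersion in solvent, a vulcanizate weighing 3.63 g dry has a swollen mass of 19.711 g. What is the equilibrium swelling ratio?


Q = W_swollen / W_dry
Q = 19.711 / 3.63
Q = 5.43

Q = 5.43


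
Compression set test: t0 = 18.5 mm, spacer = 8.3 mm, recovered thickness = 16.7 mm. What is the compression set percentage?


CS = (t0 - recovered) / (t0 - ts) * 100
= (18.5 - 16.7) / (18.5 - 8.3) * 100
= 1.8 / 10.2 * 100
= 17.6%

17.6%


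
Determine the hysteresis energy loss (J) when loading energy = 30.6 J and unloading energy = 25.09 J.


Hysteresis loss = loading - unloading
= 30.6 - 25.09
= 5.51 J

5.51 J


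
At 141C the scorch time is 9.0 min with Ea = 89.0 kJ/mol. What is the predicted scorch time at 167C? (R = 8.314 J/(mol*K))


Convert temperatures: T1 = 141 + 273.15 = 414.15 K, T2 = 167 + 273.15 = 440.15 K
ts2_new = 9.0 * exp(89000 / 8.314 * (1/440.15 - 1/414.15))
1/T2 - 1/T1 = -1.4263e-04
ts2_new = 1.95 min

1.95 min


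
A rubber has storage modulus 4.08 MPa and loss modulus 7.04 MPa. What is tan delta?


tan delta = E'' / E'
= 7.04 / 4.08
= 1.7255

tan delta = 1.7255


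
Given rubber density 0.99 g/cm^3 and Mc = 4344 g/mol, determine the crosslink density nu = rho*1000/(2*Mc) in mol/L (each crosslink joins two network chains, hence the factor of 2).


nu = rho * 1000 / (2 * Mc)
nu = 0.99 * 1000 / (2 * 4344)
nu = 990.0 / 8688
nu = 0.1140 mol/L

0.1140 mol/L


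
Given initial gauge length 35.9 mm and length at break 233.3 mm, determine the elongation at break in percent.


Elongation = (Lf - L0) / L0 * 100
= (233.3 - 35.9) / 35.9 * 100
= 197.4 / 35.9 * 100
= 549.9%

549.9%


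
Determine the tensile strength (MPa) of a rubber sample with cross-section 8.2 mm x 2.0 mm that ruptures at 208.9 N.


Area = width * thickness = 8.2 * 2.0 = 16.4 mm^2
TS = force / area = 208.9 / 16.4 = 12.74 MPa

12.74 MPa


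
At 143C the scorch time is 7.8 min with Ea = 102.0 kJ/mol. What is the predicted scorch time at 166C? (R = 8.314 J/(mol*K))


Convert temperatures: T1 = 143 + 273.15 = 416.15 K, T2 = 166 + 273.15 = 439.15 K
ts2_new = 7.8 * exp(102000 / 8.314 * (1/439.15 - 1/416.15))
1/T2 - 1/T1 = -1.2585e-04
ts2_new = 1.67 min

1.67 min


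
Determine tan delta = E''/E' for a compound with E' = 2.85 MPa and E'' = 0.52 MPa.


tan delta = E'' / E'
= 0.52 / 2.85
= 0.1825

tan delta = 0.1825


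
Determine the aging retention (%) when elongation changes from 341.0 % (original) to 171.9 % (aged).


Retention = aged / original * 100
= 171.9 / 341.0 * 100
= 50.4%

50.4%


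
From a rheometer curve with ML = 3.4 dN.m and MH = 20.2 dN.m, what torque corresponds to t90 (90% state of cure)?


M90 = ML + 0.9 * (MH - ML)
M90 = 3.4 + 0.9 * (20.2 - 3.4)
M90 = 3.4 + 0.9 * 16.8
M90 = 18.52 dN.m

18.52 dN.m


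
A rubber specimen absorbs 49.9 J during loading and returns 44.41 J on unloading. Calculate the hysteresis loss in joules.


Hysteresis loss = loading - unloading
= 49.9 - 44.41
= 5.49 J

5.49 J


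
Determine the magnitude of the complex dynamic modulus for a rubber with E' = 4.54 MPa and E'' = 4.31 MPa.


|E*| = sqrt(E'^2 + E''^2)
= sqrt(4.54^2 + 4.31^2)
= sqrt(20.6116 + 18.5761)
= 6.26 MPa

6.26 MPa


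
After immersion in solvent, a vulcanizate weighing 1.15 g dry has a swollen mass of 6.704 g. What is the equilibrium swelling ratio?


Q = W_swollen / W_dry
Q = 6.704 / 1.15
Q = 5.83

Q = 5.83


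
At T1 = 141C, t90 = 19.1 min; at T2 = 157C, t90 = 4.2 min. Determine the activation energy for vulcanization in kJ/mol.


T1 = 414.15 K, T2 = 430.15 K
1/T1 - 1/T2 = 8.9814e-05
ln(t1/t2) = ln(19.1/4.2) = 1.5146
Ea = 8.314 * 1.5146 / 8.9814e-05 = 140206.0245 J/mol
Ea = 140.21 kJ/mol

140.21 kJ/mol


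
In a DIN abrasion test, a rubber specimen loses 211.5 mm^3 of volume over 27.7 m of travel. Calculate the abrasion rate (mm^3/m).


Rate = volume_loss / distance
= 211.5 / 27.7
= 7.635 mm^3/m

7.635 mm^3/m


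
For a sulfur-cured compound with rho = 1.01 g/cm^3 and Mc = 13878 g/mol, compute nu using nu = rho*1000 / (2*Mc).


nu = rho * 1000 / (2 * Mc)
nu = 1.01 * 1000 / (2 * 13878)
nu = 1010.0 / 27756
nu = 0.0364 mol/L

0.0364 mol/L


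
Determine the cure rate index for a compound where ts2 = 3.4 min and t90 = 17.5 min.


CRI = 100 / (t90 - ts2)
= 100 / (17.5 - 3.4)
= 100 / 14.1
= 7.09 min^-1

7.09 min^-1


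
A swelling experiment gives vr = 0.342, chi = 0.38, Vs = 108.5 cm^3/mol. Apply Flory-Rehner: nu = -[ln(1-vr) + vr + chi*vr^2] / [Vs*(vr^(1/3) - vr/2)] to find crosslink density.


ln(1 - vr) = ln(1 - 0.342) = -0.4186
Numerator = -((-0.4186) + 0.342 + 0.38 * 0.342^2) = 0.0321
Denominator = 108.5 * (0.342^(1/3) - 0.342/2) = 57.3226
nu = 0.0321 / 57.3226 = 5.6006e-04 mol/cm^3

5.6006e-04 mol/cm^3


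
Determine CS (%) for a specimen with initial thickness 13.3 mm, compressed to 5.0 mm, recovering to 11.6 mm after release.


CS = (t0 - recovered) / (t0 - ts) * 100
= (13.3 - 11.6) / (13.3 - 5.0) * 100
= 1.7 / 8.3 * 100
= 20.5%

20.5%


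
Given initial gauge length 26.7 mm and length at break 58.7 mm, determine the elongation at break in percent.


Elongation = (Lf - L0) / L0 * 100
= (58.7 - 26.7) / 26.7 * 100
= 32.0 / 26.7 * 100
= 119.9%

119.9%


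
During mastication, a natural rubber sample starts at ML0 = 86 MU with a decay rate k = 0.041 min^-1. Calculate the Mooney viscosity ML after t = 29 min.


ML = ML0 * exp(-k * t)
ML = 86 * exp(-0.041 * 29)
ML = 86 * 0.3045
ML = 26.19 MU

26.19 MU


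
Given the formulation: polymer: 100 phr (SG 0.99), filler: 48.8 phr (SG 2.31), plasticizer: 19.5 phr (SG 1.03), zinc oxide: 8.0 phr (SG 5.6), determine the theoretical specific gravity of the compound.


Sum of weights = 176.3
Volume contributions:
  polymer: 100/0.99 = 101.0101
  filler: 48.8/2.31 = 21.1255
  plasticizer: 19.5/1.03 = 18.9320
  zinc oxide: 8.0/5.6 = 1.4286
Sum of volumes = 142.4963
SG = 176.3 / 142.4963 = 1.237

SG = 1.237


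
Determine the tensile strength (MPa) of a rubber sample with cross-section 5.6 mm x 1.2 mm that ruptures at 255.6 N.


Area = width * thickness = 5.6 * 1.2 = 6.72 mm^2
TS = force / area = 255.6 / 6.72 = 38.04 MPa

38.04 MPa


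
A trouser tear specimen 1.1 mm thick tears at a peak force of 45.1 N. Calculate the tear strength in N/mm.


Tear strength = force / thickness
= 45.1 / 1.1
= 41.0 N/mm

41.0 N/mm


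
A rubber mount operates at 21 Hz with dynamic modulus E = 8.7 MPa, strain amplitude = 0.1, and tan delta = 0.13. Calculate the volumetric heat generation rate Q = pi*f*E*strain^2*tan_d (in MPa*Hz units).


Q = pi * f * E * strain^2 * tan_d
= pi * 21 * 8.7 * 0.1^2 * 0.13
= pi * 21 * 8.7 * 0.0100 * 0.13
= 0.7462

Q = 0.7462


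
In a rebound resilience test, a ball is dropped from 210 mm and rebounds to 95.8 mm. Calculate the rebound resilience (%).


Resilience = h_rebound / h_drop * 100
= 95.8 / 210 * 100
= 45.6%

45.6%


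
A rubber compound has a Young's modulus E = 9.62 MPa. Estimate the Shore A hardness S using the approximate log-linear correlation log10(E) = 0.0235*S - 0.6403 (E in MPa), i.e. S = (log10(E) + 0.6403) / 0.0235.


log10(E) = 0.0235*S - 0.6403  =>  S = (log10(E) + 0.6403) / 0.0235
log10(9.62) = 0.983175
S = (0.983175 + 0.6403) / 0.0235 = 1.623475 / 0.0235
S = 69.1

Shore A = 69.1


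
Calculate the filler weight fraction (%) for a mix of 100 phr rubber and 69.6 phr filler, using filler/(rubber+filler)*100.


Filler % = filler / (rubber + filler) * 100
= 69.6 / (100 + 69.6) * 100
= 69.6 / 169.6 * 100
= 41.04%

41.04%


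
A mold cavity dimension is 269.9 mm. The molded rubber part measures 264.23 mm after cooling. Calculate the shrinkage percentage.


Shrinkage = (mold - part) / mold * 100
= (269.9 - 264.23) / 269.9 * 100
= 5.67 / 269.9 * 100
= 2.1%

2.1%


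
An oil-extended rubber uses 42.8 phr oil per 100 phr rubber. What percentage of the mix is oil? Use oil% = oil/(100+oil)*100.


Oil % = oil / (100 + oil) * 100
= 42.8 / (100 + 42.8) * 100
= 42.8 / 142.8 * 100
= 29.97%

29.97%


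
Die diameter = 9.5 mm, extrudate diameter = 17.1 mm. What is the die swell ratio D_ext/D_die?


Die swell ratio = D_extrudate / D_die
= 17.1 / 9.5
= 1.8

Die swell = 1.8


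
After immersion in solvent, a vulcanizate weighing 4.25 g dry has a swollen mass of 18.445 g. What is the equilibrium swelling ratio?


Q = W_swollen / W_dry
Q = 18.445 / 4.25
Q = 4.34

Q = 4.34


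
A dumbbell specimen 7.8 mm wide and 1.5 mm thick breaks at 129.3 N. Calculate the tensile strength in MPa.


Area = width * thickness = 7.8 * 1.5 = 11.7 mm^2
TS = force / area = 129.3 / 11.7 = 11.05 MPa

11.05 MPa


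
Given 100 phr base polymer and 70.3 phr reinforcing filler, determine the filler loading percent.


Filler % = filler / (rubber + filler) * 100
= 70.3 / (100 + 70.3) * 100
= 70.3 / 170.3 * 100
= 41.28%

41.28%


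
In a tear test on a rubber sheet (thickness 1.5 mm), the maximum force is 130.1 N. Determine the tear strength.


Tear strength = force / thickness
= 130.1 / 1.5
= 86.73 N/mm

86.73 N/mm


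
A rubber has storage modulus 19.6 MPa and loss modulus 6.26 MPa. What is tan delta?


tan delta = E'' / E'
= 6.26 / 19.6
= 0.3194

tan delta = 0.3194


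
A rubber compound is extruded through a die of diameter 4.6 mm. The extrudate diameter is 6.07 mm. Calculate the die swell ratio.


Die swell ratio = D_extrudate / D_die
= 6.07 / 4.6
= 1.32

Die swell = 1.32


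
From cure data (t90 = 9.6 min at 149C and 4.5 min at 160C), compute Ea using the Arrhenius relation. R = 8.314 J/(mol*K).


T1 = 422.15 K, T2 = 433.15 K
1/T1 - 1/T2 = 6.0157e-05
ln(t1/t2) = ln(9.6/4.5) = 0.7577
Ea = 8.314 * 0.7577 / 6.0157e-05 = 104715.6370 J/mol
Ea = 104.72 kJ/mol

104.72 kJ/mol


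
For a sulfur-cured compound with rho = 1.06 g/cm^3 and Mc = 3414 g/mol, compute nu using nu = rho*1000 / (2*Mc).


nu = rho * 1000 / (2 * Mc)
nu = 1.06 * 1000 / (2 * 3414)
nu = 1060.0 / 6828
nu = 0.1552 mol/L

0.1552 mol/L


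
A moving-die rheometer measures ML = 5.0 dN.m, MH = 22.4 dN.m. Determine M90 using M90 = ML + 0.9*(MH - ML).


M90 = ML + 0.9 * (MH - ML)
M90 = 5.0 + 0.9 * (22.4 - 5.0)
M90 = 5.0 + 0.9 * 17.4
M90 = 20.66 dN.m

20.66 dN.m
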